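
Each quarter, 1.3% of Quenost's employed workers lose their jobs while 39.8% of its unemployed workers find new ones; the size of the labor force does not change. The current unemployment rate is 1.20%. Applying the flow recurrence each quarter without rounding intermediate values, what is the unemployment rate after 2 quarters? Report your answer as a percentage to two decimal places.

Unemployment rate after two quarters ≈ 2.48%.

With a fixed labor force, u_{t+1} = u_t + s·(1−u_t) − f·u_t = u_t·(1−s−f) + s.
Here 1−s−f = 0.589 and s = 0.013.
u_1 = 0.012000 × 0.589 + 0.013 = 0.020068.
u_2 = 0.020068 × 0.589 + 0.013 = 0.024820.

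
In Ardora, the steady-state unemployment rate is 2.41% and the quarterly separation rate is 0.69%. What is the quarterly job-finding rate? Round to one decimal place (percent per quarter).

From u* = s/(s+f): f = s·(1−u)/u.
f = 0.69 × (1 − 0.0241) / 0.0241 = 0.6734 / 0.0241 ≈ 27.9% per quarter.

Job-finding rate ≈ 27.9% per quarter.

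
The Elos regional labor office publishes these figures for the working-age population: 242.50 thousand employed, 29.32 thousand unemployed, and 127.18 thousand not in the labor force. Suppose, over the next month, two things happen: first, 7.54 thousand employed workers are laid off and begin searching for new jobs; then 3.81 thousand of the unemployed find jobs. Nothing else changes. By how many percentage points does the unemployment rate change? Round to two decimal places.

The unemployment rate changes by +1.37 percentage points.

Initially, labor force = 242.50 + 29.32 = 271.82 thousand, so u = 29.32/271.82 = 10.79%.
After the first change, employed falls and unemployed rises by 7.54; labor force unchanged → E = 234.96, U = 36.86, labor force = 271.82 thousand.
After the second change, unemployed falls and employed rises by 3.81; labor force unchanged → E = 238.77, U = 33.05, labor force = 271.82 thousand.
New unemployment rate = 33.05 / 271.82 = 12.16%.
Change = 12.16% − 10.79% = +1.37 percentage points.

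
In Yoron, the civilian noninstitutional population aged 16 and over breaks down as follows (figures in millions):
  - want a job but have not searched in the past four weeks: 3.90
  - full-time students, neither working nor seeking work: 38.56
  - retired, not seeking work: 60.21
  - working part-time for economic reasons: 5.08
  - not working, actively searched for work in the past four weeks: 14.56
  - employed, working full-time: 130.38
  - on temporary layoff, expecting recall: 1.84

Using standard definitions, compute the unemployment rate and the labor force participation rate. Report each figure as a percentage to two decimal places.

Unemployment rate ≈ 10.80%; labor force participation rate ≈ 59.66%.

Employed = 5.08 + 130.38 = 135.46 million (anyone who worked, including part-time for economic reasons, counts as employed).
Unemployed = 14.56 + 1.84 = 16.40 million (jobless and actively searching, or on temporary layoff).
Labor force = 135.46 + 16.40 = 151.86 million.
Not in labor force = 3.90 + 38.56 + 60.21 = 102.67 million (those not working and not actively searching are outside the labor force — including those who want a job but have given up searching).
Civilian working-age population = 151.86 + 102.67 = 254.53 million.
Unemployment rate = 16.40 / 151.86 = 10.80%.
Labor force participation rate = 151.86 / 254.53 = 59.66%.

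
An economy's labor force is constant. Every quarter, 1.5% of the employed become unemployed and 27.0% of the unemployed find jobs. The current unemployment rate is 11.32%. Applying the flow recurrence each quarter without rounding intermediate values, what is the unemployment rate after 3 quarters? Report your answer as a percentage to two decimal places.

Unemployment rate after three quarters ≈ 7.48%.

With a fixed labor force, u_{t+1} = u_t + s·(1−u_t) − f·u_t = u_t·(1−s−f) + s.
Here 1−s−f = 0.715 and s = 0.015.
u_1 = 0.113200 × 0.715 + 0.015 = 0.095938.
u_2 = 0.095938 × 0.715 + 0.015 = 0.083596.
u_3 = 0.083596 × 0.715 + 0.015 = 0.074771.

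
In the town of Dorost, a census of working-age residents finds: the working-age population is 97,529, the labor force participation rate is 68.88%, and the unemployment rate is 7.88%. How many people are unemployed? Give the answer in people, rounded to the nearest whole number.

About 5,294 are unemployed.

Labor force = 0.6888 × 97,529 = 67,178.
Unemployed = 0.0788 × 67,178 ≈ 5,294.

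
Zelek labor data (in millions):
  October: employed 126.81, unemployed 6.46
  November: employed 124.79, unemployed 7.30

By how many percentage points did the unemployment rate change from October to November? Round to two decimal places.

The unemployment rate changed by +0.68 percentage points.

October: labor force = 126.81 + 6.46 = 133.27; u = 6.46/133.27 = 4.85%.
November: labor force = 124.79 + 7.30 = 132.09; u = 7.30/132.09 = 5.53%.
Change = 5.53% − 4.85% = +0.68 pp.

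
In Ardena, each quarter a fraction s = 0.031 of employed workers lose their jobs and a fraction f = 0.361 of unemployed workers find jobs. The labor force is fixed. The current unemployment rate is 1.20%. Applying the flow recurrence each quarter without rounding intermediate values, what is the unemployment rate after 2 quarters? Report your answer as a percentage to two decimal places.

With a fixed labor force, u_{t+1} = u_t + s·(1−u_t) − f·u_t = u_t·(1−s−f) + s.
Here 1−s−f = 0.608 and s = 0.031.
u_1 = 0.012000 × 0.608 + 0.031 = 0.038296.
u_2 = 0.038296 × 0.608 + 0.031 = 0.054284.

Unemployment rate after two quarters ≈ 5.43%.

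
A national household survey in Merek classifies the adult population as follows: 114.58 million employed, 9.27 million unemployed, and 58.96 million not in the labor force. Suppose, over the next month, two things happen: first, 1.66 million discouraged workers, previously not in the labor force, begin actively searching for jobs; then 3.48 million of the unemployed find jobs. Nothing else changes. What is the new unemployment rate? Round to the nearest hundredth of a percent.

New unemployment rate ≈ 5.94%.

Initially, labor force = 114.58 + 9.27 = 123.85 million, so u = 9.27/123.85 = 7.48%.
After the first change, unemployed and labor force both rise by 1.66 → E = 114.58, U = 10.93, labor force = 125.51 million.
After the second change, unemployed falls and employed rises by 3.48; labor force unchanged → E = 118.06, U = 7.45, labor force = 125.51 million.
New unemployment rate = 7.45 / 125.51 = 5.94%.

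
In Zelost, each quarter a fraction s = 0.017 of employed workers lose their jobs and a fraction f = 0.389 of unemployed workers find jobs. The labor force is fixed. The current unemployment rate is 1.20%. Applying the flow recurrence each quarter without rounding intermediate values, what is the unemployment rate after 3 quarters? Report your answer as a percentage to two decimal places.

With a fixed labor force, u_{t+1} = u_t + s·(1−u_t) − f·u_t = u_t·(1−s−f) + s.
Here 1−s−f = 0.594 and s = 0.017.
u_1 = 0.012000 × 0.594 + 0.017 = 0.024128.
u_2 = 0.024128 × 0.594 + 0.017 = 0.031332.
u_3 = 0.031332 × 0.594 + 0.017 = 0.035611.

Unemployment rate after three quarters ≈ 3.56%.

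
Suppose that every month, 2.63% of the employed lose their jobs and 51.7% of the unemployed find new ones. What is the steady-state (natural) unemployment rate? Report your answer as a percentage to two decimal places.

Steady-state unemployment rate ≈ 4.84%.

At steady state the flows balance: s·E = f·U, so U/(E+U) = s/(s+f).
u* = 2.63 / (2.63 + 51.7) = 2.63 / 54.33 = 4.84%.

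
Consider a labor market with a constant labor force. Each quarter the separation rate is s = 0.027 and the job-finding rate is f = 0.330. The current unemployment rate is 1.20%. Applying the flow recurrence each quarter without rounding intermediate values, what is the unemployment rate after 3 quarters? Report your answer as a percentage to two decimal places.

With a fixed labor force, u_{t+1} = u_t + s·(1−u_t) − f·u_t = u_t·(1−s−f) + s.
Here 1−s−f = 0.643 and s = 0.027.
u_1 = 0.012000 × 0.643 + 0.027 = 0.034716.
u_2 = 0.034716 × 0.643 + 0.027 = 0.049322.
u_3 = 0.049322 × 0.643 + 0.027 = 0.058714.

Unemployment rate after three quarters ≈ 5.87%.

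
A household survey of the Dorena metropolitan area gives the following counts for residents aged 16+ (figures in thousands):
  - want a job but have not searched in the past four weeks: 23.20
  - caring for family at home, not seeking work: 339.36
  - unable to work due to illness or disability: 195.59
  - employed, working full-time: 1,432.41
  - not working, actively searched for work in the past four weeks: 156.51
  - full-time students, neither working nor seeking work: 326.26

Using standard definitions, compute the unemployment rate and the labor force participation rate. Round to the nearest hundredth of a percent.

Unemployment rate ≈ 9.85%; labor force participation rate ≈ 64.24%.

Employed = 1,432.41 thousand.
Unemployed = 156.51 thousand.
Labor force = 1,432.41 + 156.51 = 1,588.92 thousand.
Not in labor force = 23.20 + 339.36 + 195.59 + 326.26 = 884.41 thousand (those not working and not actively searching are outside the labor force — including those who want a job but have given up searching).
Civilian working-age population = 1,588.92 + 884.41 = 2,473.33 thousand.
Unemployment rate = 156.51 / 1,588.92 = 9.85%.
Labor force participation rate = 1,588.92 / 2,473.33 = 64.24%.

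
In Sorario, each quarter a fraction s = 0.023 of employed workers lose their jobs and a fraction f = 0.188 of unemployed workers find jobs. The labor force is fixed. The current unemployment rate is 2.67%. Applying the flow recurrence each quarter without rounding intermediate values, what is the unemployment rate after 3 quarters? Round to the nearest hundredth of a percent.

Unemployment rate after three quarters ≈ 6.86%.

With a fixed labor force, u_{t+1} = u_t + s·(1−u_t) − f·u_t = u_t·(1−s−f) + s.
Here 1−s−f = 0.789 and s = 0.023.
u_1 = 0.026700 × 0.789 + 0.023 = 0.044066.
u_2 = 0.044066 × 0.789 + 0.023 = 0.057768.
u_3 = 0.057768 × 0.789 + 0.023 = 0.068579.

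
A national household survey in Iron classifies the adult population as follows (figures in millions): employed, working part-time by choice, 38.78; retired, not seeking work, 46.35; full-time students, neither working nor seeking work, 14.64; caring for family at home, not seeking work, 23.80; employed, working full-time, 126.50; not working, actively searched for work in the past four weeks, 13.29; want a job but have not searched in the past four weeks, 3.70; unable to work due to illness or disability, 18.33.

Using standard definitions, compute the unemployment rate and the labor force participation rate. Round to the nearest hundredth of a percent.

Unemployment rate ≈ 7.44%; labor force participation rate ≈ 62.57%.

Employed = 38.78 + 126.50 = 165.28 million.
Unemployed = 13.29 million.
Labor force = 165.28 + 13.29 = 178.57 million.
Not in labor force = 46.35 + 14.64 + 23.80 + 3.70 + 18.33 = 106.82 million (those not working and not actively searching are outside the labor force — including those who want a job but have given up searching).
Civilian working-age population = 178.57 + 106.82 = 285.39 million.
Unemployment rate = 13.29 / 178.57 = 7.44%.
Labor force participation rate = 178.57 / 285.39 = 62.57%.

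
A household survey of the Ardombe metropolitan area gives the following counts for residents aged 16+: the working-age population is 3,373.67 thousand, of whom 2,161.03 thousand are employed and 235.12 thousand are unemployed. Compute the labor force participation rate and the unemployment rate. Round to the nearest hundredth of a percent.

Labor force participation rate ≈ 71.03%; unemployment rate ≈ 9.81%.

Labor force = employed + unemployed = 2,161.03 + 235.12 = 2,396.15 thousand.
Unemployment rate = 235.12 / 2,396.15 = 9.81%.
Labor force participation rate = 2,396.15 / 3,373.67 = 71.03%.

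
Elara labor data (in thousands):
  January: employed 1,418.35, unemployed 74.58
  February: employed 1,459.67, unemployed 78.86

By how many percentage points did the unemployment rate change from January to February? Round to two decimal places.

The unemployment rate changed by +0.13 percentage points.

January: labor force = 1,418.35 + 74.58 = 1,492.93; u = 74.58/1,492.93 = 5.00%.
February: labor force = 1,459.67 + 78.86 = 1,538.53; u = 78.86/1,538.53 = 5.13%.
Change = 5.13% − 5.00% = +0.13 pp.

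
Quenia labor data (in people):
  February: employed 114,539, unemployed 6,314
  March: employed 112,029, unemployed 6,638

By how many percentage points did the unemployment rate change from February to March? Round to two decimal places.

The unemployment rate changed by +0.37 percentage points.

February: labor force = 114,539 + 6,314 = 120,853; u = 6,314/120,853 = 5.22%.
March: labor force = 112,029 + 6,638 = 118,667; u = 6,638/118,667 = 5.59%.
Change = 5.59% − 5.22% = +0.37 pp.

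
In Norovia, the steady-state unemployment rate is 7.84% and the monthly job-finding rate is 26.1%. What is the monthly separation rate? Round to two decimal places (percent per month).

Separation rate ≈ 2.22% per month.

From u* = s/(s+f): s = u·f/(1−u).
s = 0.0784 × 26.1 / (1 − 0.0784) = 2.0462 / 0.9216 ≈ 2.22% per month.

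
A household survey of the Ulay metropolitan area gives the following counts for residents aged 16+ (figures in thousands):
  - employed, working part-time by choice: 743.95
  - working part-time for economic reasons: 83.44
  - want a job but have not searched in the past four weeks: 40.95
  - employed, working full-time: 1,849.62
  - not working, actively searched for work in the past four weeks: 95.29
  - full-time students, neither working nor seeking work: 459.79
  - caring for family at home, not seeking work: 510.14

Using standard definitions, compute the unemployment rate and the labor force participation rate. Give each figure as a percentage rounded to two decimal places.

Unemployment rate ≈ 3.44%; labor force participation rate ≈ 73.28%.

Employed = 743.95 + 83.44 + 1,849.62 = 2,677.01 thousand (anyone who worked, including part-time for economic reasons, counts as employed).
Unemployed = 95.29 thousand.
Labor force = 2,677.01 + 95.29 = 2,772.30 thousand.
Not in labor force = 40.95 + 459.79 + 510.14 = 1,010.88 thousand (those not working and not actively searching are outside the labor force — including those who want a job but have given up searching).
Civilian working-age population = 2,772.30 + 1,010.88 = 3,783.18 thousand.
Unemployment rate = 95.29 / 2,772.30 = 3.44%.
Labor force participation rate = 2,772.30 / 3,783.18 = 73.28%.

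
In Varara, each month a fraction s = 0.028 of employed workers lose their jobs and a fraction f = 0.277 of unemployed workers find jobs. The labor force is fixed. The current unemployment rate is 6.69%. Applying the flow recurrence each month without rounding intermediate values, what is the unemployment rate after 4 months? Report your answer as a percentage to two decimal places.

Unemployment rate after four months ≈ 8.60%.

With a fixed labor force, u_{t+1} = u_t + s·(1−u_t) − f·u_t = u_t·(1−s−f) + s.
Here 1−s−f = 0.695 and s = 0.028.
u_1 = 0.066900 × 0.695 + 0.028 = 0.074495.
u_2 = 0.074495 × 0.695 + 0.028 = 0.079774.
u_3 = 0.079774 × 0.695 + 0.028 = 0.083443.
u_4 = 0.083443 × 0.695 + 0.028 = 0.085993.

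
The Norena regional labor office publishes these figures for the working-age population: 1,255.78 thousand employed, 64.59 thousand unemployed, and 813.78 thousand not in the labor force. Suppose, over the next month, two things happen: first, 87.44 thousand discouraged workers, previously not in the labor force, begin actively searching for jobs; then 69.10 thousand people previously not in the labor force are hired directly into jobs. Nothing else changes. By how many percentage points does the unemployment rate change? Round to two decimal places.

Initially, labor force = 1,255.78 + 64.59 = 1,320.37 thousand, so u = 64.59/1,320.37 = 4.89%.
After the first change, unemployed and labor force both rise by 87.44 → E = 1,255.78, U = 152.03, labor force = 1,407.81 thousand.
After the second change, employed and labor force both rise by 69.10; unemployed unchanged → E = 1,324.88, U = 152.03, labor force = 1,476.91 thousand.
New unemployment rate = 152.03 / 1,476.91 = 10.29%.
Change = 10.29% − 4.89% = +5.40 percentage points.

The unemployment rate changes by +5.40 percentage points.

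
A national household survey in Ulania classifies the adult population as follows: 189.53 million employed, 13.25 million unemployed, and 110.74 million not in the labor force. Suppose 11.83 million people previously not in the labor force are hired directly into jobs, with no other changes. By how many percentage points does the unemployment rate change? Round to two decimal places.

The unemployment rate changes by −0.36 percentage points.

Initially, labor force = 189.53 + 13.25 = 202.78 million, so u = 13.25/202.78 = 6.53%.
After the change, employed and labor force both rise by 11.83; unemployed unchanged → E = 201.36, U = 13.25, labor force = 214.61 million.
New unemployment rate = 13.25 / 214.61 = 6.17%.
Change = 6.17% − 6.53% = −0.36 percentage points.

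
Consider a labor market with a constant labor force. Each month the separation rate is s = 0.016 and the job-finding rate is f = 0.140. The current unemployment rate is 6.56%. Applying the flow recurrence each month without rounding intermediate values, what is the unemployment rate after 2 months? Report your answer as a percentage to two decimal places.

Unemployment rate after two months ≈ 7.62%.

With a fixed labor force, u_{t+1} = u_t + s·(1−u_t) − f·u_t = u_t·(1−s−f) + s.
Here 1−s−f = 0.844 and s = 0.016.
u_1 = 0.065600 × 0.844 + 0.016 = 0.071366.
u_2 = 0.071366 × 0.844 + 0.016 = 0.076233.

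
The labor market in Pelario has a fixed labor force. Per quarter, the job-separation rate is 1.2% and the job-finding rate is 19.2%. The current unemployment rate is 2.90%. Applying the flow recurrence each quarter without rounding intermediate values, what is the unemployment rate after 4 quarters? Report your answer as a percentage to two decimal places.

With a fixed labor force, u_{t+1} = u_t + s·(1−u_t) − f·u_t = u_t·(1−s−f) + s.
Here 1−s−f = 0.796 and s = 0.012.
u_1 = 0.029000 × 0.796 + 0.012 = 0.035084.
u_2 = 0.035084 × 0.796 + 0.012 = 0.039927.
u_3 = 0.039927 × 0.796 + 0.012 = 0.043782.
u_4 = 0.043782 × 0.796 + 0.012 = 0.046850.

Unemployment rate after four quarters ≈ 4.69%.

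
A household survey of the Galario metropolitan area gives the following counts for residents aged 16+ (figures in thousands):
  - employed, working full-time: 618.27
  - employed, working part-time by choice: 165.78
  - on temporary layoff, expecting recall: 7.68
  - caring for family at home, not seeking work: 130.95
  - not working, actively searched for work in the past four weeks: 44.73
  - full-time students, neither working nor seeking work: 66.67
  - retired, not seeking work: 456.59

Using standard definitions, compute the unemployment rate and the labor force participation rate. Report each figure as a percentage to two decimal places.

Employed = 618.27 + 165.78 = 784.05 thousand.
Unemployed = 7.68 + 44.73 = 52.41 thousand (jobless and actively searching, or on temporary layoff).
Labor force = 784.05 + 52.41 = 836.46 thousand.
Not in labor force = 130.95 + 66.67 + 456.59 = 654.21 thousand (those not working and not actively searching are outside the labor force).
Civilian working-age population = 836.46 + 654.21 = 1,490.67 thousand.
Unemployment rate = 52.41 / 836.46 = 6.27%.
Labor force participation rate = 836.46 / 1,490.67 = 56.11%.

Unemployment rate ≈ 6.27%; labor force participation rate ≈ 56.11%.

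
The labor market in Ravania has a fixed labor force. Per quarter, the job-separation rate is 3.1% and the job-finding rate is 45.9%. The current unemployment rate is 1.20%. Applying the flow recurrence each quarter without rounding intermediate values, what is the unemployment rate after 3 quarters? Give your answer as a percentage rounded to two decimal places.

With a fixed labor force, u_{t+1} = u_t + s·(1−u_t) − f·u_t = u_t·(1−s−f) + s.
Here 1−s−f = 0.510 and s = 0.031.
u_1 = 0.012000 × 0.510 + 0.031 = 0.037120.
u_2 = 0.037120 × 0.510 + 0.031 = 0.049931.
u_3 = 0.049931 × 0.510 + 0.031 = 0.056465.

Unemployment rate after three quarters ≈ 5.65%.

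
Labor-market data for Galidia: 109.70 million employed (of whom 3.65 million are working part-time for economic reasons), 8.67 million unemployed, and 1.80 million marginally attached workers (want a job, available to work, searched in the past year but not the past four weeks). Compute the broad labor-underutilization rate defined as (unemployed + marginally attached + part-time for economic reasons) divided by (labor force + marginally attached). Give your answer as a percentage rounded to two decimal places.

Broad underutilization rate ≈ 11.75%.

Labor force = 109.70 + 8.67 = 118.37 million.
Numerator = 8.67 + 1.80 + 3.65 = 14.12 million.
Denominator = 118.37 + 1.80 = 120.17 million.
Broad rate = 14.12 / 120.17 = 11.75%.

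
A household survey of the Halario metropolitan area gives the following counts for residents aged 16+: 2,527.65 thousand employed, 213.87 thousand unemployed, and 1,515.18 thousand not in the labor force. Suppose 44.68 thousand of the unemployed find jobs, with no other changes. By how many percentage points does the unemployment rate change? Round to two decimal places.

The unemployment rate changes by −1.63 percentage points.

Initially, labor force = 2,527.65 + 213.87 = 2,741.52 thousand, so u = 213.87/2,741.52 = 7.80%.
After the change, unemployed falls and employed rises by 44.68; labor force unchanged → E = 2,572.33, U = 169.19, labor force = 2,741.52 thousand.
New unemployment rate = 169.19 / 2,741.52 = 6.17%.
Change = 6.17% − 7.80% = −1.63 percentage points.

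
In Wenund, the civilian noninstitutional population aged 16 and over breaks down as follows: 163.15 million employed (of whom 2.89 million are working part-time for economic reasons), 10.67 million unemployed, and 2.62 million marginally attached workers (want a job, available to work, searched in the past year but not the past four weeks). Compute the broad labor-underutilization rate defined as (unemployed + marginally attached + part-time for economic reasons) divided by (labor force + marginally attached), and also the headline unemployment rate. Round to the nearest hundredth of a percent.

Labor force = 163.15 + 10.67 = 173.82 million.
Numerator = 10.67 + 2.62 + 2.89 = 16.18 million.
Denominator = 173.82 + 2.62 = 176.44 million.
Broad rate = 16.18 / 176.44 = 9.17%.
Headline unemployment rate = 10.67 / 173.82 = 6.14%.

Broad underutilization rate ≈ 9.17%; headline unemployment rate ≈ 6.14%.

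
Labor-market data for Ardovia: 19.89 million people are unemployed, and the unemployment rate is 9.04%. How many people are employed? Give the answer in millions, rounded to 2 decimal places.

About 200.13 million are employed.

Labor force = U / u = 19.89 / 0.0904 ≈ 220.02 million.
Employed = labor force − unemployed = 220.02 − 19.89 = 200.13 million.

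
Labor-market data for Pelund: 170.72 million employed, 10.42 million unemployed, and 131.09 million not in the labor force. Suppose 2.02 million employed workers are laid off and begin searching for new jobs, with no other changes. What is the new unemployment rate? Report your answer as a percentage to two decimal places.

New unemployment rate ≈ 6.87%.

Initially, labor force = 170.72 + 10.42 = 181.14 million, so u = 10.42/181.14 = 5.75%.
After the change, employed falls and unemployed rises by 2.02; labor force unchanged → E = 168.70, U = 12.44, labor force = 181.14 million.
New unemployment rate = 12.44 / 181.14 = 6.87%.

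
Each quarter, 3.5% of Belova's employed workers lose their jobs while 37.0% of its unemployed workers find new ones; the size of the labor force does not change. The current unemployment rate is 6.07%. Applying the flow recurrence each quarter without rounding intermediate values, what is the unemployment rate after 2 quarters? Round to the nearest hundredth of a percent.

With a fixed labor force, u_{t+1} = u_t + s·(1−u_t) − f·u_t = u_t·(1−s−f) + s.
Here 1−s−f = 0.595 and s = 0.035.
u_1 = 0.060700 × 0.595 + 0.035 = 0.071116.
u_2 = 0.071116 × 0.595 + 0.035 = 0.077314.

Unemployment rate after two quarters ≈ 7.73%.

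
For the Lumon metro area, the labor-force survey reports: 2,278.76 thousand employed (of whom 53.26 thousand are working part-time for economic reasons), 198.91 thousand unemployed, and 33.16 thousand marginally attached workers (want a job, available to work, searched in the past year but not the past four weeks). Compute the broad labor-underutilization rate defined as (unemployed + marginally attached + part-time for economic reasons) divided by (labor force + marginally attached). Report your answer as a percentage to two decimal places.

Labor force = 2,278.76 + 198.91 = 2,477.67 thousand.
Numerator = 198.91 + 33.16 + 53.26 = 285.33 thousand.
Denominator = 2,477.67 + 33.16 = 2,510.83 thousand.
Broad rate = 285.33 / 2,510.83 = 11.36%.

Broad underutilization rate ≈ 11.36%.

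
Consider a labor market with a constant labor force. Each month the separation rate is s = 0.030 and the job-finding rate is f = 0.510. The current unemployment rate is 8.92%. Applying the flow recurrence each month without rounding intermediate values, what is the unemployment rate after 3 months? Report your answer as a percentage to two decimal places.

Unemployment rate after three months ≈ 5.88%.

With a fixed labor force, u_{t+1} = u_t + s·(1−u_t) − f·u_t = u_t·(1−s−f) + s.
Here 1−s−f = 0.460 and s = 0.030.
u_1 = 0.089200 × 0.460 + 0.030 = 0.071032.
u_2 = 0.071032 × 0.460 + 0.030 = 0.062675.
u_3 = 0.062675 × 0.460 + 0.030 = 0.058830.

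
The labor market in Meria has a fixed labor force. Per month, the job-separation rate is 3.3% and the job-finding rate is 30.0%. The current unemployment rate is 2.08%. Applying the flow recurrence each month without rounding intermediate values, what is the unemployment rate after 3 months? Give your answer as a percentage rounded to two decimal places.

With a fixed labor force, u_{t+1} = u_t + s·(1−u_t) − f·u_t = u_t·(1−s−f) + s.
Here 1−s−f = 0.667 and s = 0.033.
u_1 = 0.020800 × 0.667 + 0.033 = 0.046874.
u_2 = 0.046874 × 0.667 + 0.033 = 0.064265.
u_3 = 0.064265 × 0.667 + 0.033 = 0.075865.

Unemployment rate after three months ≈ 7.59%.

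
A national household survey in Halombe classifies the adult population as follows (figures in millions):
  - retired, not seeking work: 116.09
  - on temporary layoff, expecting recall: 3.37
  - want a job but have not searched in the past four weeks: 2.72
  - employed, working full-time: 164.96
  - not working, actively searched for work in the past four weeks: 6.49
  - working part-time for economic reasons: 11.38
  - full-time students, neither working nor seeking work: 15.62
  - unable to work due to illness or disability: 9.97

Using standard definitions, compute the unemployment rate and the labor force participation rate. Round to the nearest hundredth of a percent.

Employed = 164.96 + 11.38 = 176.34 million (anyone who worked, including part-time for economic reasons, counts as employed).
Unemployed = 3.37 + 6.49 = 9.86 million (jobless and actively searching, or on temporary layoff).
Labor force = 176.34 + 9.86 = 186.20 million.
Not in labor force = 116.09 + 2.72 + 15.62 + 9.97 = 144.40 million (those not working and not actively searching are outside the labor force — including those who want a job but have given up searching).
Civilian working-age population = 186.20 + 144.40 = 330.60 million.
Unemployment rate = 9.86 / 186.20 = 5.30%.
Labor force participation rate = 186.20 / 330.60 = 56.32%.

Unemployment rate ≈ 5.30%; labor force participation rate ≈ 56.32%.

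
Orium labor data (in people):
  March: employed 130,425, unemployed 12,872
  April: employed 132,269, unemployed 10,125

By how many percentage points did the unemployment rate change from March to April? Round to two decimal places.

The unemployment rate changed by −1.87 percentage points.

March: labor force = 130,425 + 12,872 = 143,297; u = 12,872/143,297 = 8.98%.
April: labor force = 132,269 + 10,125 = 142,394; u = 10,125/142,394 = 7.11%.
Change = 7.11% − 8.98% = −1.87 pp.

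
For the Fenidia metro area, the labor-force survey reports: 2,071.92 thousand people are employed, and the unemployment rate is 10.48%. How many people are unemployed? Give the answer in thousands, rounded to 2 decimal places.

About 242.56 thousand are unemployed.

Let U be the number unemployed. The labor force is E + U, and U/(E+U) = 0.1048.
So U = 0.1048 × 2,071.92 / (1 − 0.1048) = 217.1372 / 0.8952 ≈ 242.56 thousand.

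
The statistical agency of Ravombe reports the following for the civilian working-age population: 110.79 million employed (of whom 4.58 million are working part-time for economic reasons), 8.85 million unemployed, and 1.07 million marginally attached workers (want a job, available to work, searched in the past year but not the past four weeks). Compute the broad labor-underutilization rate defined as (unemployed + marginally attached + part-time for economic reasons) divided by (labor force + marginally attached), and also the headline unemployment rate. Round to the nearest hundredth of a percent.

Broad underutilization rate ≈ 12.01%; headline unemployment rate ≈ 7.40%.

Labor force = 110.79 + 8.85 = 119.64 million.
Numerator = 8.85 + 1.07 + 4.58 = 14.50 million.
Denominator = 119.64 + 1.07 = 120.71 million.
Broad rate = 14.50 / 120.71 = 12.01%.
Headline unemployment rate = 8.85 / 119.64 = 7.40%.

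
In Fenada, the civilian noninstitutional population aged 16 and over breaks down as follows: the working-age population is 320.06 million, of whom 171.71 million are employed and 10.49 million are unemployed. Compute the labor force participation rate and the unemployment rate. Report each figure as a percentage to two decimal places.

Labor force participation rate ≈ 56.93%; unemployment rate ≈ 5.76%.

Labor force = employed + unemployed = 171.71 + 10.49 = 182.20 million.
Unemployment rate = 10.49 / 182.20 = 5.76%.
Labor force participation rate = 182.20 / 320.06 = 56.93%.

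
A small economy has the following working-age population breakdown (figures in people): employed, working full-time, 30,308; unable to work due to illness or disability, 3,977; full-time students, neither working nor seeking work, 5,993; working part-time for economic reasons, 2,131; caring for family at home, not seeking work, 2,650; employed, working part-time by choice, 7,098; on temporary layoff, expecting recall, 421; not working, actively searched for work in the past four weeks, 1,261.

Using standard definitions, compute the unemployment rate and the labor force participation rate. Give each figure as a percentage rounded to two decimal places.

Unemployment rate ≈ 4.08%; labor force participation rate ≈ 76.56%.

Employed = 30,308 + 2,131 + 7,098 = 39,537 (anyone who worked, including part-time for economic reasons, counts as employed).
Unemployed = 421 + 1,261 = 1,682 (jobless and actively searching, or on temporary layoff).
Labor force = 39,537 + 1,682 = 41,219.
Not in labor force = 3,977 + 5,993 + 2,650 = 12,620 (those not working and not actively searching are outside the labor force).
Civilian working-age population = 41,219 + 12,620 = 53,839.
Unemployment rate = 1,682 / 41,219 = 4.08%.
Labor force participation rate = 41,219 / 53,839 = 76.56%.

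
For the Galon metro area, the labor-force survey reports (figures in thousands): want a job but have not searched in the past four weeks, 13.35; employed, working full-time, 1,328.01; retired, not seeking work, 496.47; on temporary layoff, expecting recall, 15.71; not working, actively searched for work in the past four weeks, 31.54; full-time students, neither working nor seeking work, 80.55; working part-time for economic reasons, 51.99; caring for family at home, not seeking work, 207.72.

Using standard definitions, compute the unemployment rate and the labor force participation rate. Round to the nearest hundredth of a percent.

Unemployment rate ≈ 3.31%; labor force participation rate ≈ 64.14%.

Employed = 1,328.01 + 51.99 = 1,380.00 thousand (anyone who worked, including part-time for economic reasons, counts as employed).
Unemployed = 15.71 + 31.54 = 47.25 thousand (jobless and actively searching, or on temporary layoff).
Labor force = 1,380.00 + 47.25 = 1,427.25 thousand.
Not in labor force = 13.35 + 496.47 + 80.55 + 207.72 = 798.09 thousand (those not working and not actively searching are outside the labor force — including those who want a job but have given up searching).
Civilian working-age population = 1,427.25 + 798.09 = 2,225.34 thousand.
Unemployment rate = 47.25 / 1,427.25 = 3.31%.
Labor force participation rate = 1,427.25 / 2,225.34 = 64.14%.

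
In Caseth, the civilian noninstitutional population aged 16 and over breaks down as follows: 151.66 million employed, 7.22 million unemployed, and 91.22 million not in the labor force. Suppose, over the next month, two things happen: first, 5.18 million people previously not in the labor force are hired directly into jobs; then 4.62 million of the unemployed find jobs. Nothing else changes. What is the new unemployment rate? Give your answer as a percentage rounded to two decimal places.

New unemployment rate ≈ 1.58%.

Initially, labor force = 151.66 + 7.22 = 158.88 million, so u = 7.22/158.88 = 4.54%.
After the first change, employed and labor force both rise by 5.18; unemployed unchanged → E = 156.84, U = 7.22, labor force = 164.06 million.
After the second change, unemployed falls and employed rises by 4.62; labor force unchanged → E = 161.46, U = 2.60, labor force = 164.06 million.
New unemployment rate = 2.60 / 164.06 = 1.58%.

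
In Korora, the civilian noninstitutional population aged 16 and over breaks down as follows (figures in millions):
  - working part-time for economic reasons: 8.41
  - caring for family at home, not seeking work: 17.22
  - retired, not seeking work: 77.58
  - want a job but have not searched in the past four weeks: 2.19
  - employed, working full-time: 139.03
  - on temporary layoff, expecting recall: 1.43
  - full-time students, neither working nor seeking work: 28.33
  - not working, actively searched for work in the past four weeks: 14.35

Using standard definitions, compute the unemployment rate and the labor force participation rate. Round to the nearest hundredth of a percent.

Employed = 8.41 + 139.03 = 147.44 million (anyone who worked, including part-time for economic reasons, counts as employed).
Unemployed = 1.43 + 14.35 = 15.78 million (jobless and actively searching, or on temporary layoff).
Labor force = 147.44 + 15.78 = 163.22 million.
Not in labor force = 17.22 + 77.58 + 2.19 + 28.33 = 125.32 million (those not working and not actively searching are outside the labor force — including those who want a job but have given up searching).
Civilian working-age population = 163.22 + 125.32 = 288.54 million.
Unemployment rate = 15.78 / 163.22 = 9.67%.
Labor force participation rate = 163.22 / 288.54 = 56.57%.

Unemployment rate ≈ 9.67%; labor force participation rate ≈ 56.57%.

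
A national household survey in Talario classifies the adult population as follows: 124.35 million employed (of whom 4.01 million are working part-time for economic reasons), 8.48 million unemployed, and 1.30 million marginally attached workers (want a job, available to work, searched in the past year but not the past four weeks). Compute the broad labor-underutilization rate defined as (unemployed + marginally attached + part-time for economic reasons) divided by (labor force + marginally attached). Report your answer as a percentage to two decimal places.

Broad underutilization rate ≈ 10.28%.

Labor force = 124.35 + 8.48 = 132.83 million.
Numerator = 8.48 + 1.30 + 4.01 = 13.79 million.
Denominator = 132.83 + 1.30 = 134.13 million.
Broad rate = 13.79 / 134.13 = 10.28%.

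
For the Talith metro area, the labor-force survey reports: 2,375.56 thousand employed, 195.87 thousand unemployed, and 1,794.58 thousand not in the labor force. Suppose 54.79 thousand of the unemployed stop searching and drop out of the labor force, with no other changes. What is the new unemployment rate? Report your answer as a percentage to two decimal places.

Initially, labor force = 2,375.56 + 195.87 = 2,571.43 thousand, so u = 195.87/2,571.43 = 7.62%.
After the change, unemployed and labor force both fall by 54.79 → E = 2,375.56, U = 141.08, labor force = 2,516.64 thousand.
New unemployment rate = 141.08 / 2,516.64 = 5.61%.

New unemployment rate ≈ 5.61%.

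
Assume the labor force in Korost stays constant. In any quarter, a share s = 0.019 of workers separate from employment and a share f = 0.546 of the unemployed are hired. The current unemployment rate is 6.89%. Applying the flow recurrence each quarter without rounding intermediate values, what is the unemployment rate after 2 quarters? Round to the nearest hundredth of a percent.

With a fixed labor force, u_{t+1} = u_t + s·(1−u_t) − f·u_t = u_t·(1−s−f) + s.
Here 1−s−f = 0.435 and s = 0.019.
u_1 = 0.068900 × 0.435 + 0.019 = 0.048972.
u_2 = 0.048972 × 0.435 + 0.019 = 0.040303.

Unemployment rate after two quarters ≈ 4.03%.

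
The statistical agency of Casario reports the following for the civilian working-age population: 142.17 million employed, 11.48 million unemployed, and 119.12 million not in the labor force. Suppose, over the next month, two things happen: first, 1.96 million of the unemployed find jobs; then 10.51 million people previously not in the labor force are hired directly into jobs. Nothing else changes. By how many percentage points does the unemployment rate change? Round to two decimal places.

Initially, labor force = 142.17 + 11.48 = 153.65 million, so u = 11.48/153.65 = 7.47%.
After the first change, unemployed falls and employed rises by 1.96; labor force unchanged → E = 144.13, U = 9.52, labor force = 153.65 million.
After the second change, employed and labor force both rise by 10.51; unemployed unchanged → E = 154.64, U = 9.52, labor force = 164.16 million.
New unemployment rate = 9.52 / 164.16 = 5.80%.
Change = 5.80% − 7.47% = −1.67 percentage points.

The unemployment rate changes by −1.67 percentage points.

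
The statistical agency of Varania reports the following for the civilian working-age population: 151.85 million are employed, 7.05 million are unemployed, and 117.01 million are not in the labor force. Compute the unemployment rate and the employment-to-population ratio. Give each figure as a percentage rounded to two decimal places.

Unemployment rate ≈ 4.44%; employment-population ratio ≈ 55.04%.

Labor force = employed + unemployed = 151.85 + 7.05 = 158.90 million.
Working-age population = 158.90 + 117.01 = 275.91 million.
Unemployment rate = 7.05 / 158.90 = 4.44%.
Employment-population ratio = 151.85 / 275.91 = 55.04%.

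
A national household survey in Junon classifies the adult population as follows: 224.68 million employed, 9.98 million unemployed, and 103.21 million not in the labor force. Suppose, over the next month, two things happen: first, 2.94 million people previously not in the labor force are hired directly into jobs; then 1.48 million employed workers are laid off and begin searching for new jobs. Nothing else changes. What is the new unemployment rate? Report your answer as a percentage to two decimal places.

Initially, labor force = 224.68 + 9.98 = 234.66 million, so u = 9.98/234.66 = 4.25%.
After the first change, employed and labor force both rise by 2.94; unemployed unchanged → E = 227.62, U = 9.98, labor force = 237.60 million.
After the second change, employed falls and unemployed rises by 1.48; labor force unchanged → E = 226.14, U = 11.46, labor force = 237.60 million.
New unemployment rate = 11.46 / 237.60 = 4.82%.

New unemployment rate ≈ 4.82%.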